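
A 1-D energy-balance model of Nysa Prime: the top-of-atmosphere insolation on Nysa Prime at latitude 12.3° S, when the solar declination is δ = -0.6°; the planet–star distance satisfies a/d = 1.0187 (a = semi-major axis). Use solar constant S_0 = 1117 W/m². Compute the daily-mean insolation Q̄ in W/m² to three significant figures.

cos h₀ = −tan(-12.3°) tan(-0.600°) = -0.0023, h₀ = 1.5731 rad.
Bracket: h₀ sin ϕ sin δ + cos ϕ cos δ sin h₀ = 1.5731×-0.21303×-0.01047 + 0.97705×0.99995×1.00000 = 0.003509 + 0.977001 = 0.980510.
Inverse-square distance factor (a/d)² = 1.0187² = 1.037750.
Q̄ = (S_0/π) × 1.037750 × [bracket] = (1117/π) × 1.037750 × 0.980510 = 361.8 W/m².

Q̄ ≈ 362 W/m²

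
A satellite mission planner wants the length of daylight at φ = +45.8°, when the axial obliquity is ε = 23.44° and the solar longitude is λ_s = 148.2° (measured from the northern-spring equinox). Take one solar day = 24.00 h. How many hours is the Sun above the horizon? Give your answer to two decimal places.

13.70 h

Solar declination: sin δ = sin ε · sin λ_s = sin 23.44° × sin 148.2° = 0.20962, so δ = +12.100°.
cos H₀ = −tan φ · tan δ = −tan(+45.8°) × tan(+12.100°) = -0.2205, so H₀ = 1.7931 rad = 102.74°.
Daylight = 2H₀/(2π) × 24.00 h = (1.7931/π) × 24.00 = 13.70 h.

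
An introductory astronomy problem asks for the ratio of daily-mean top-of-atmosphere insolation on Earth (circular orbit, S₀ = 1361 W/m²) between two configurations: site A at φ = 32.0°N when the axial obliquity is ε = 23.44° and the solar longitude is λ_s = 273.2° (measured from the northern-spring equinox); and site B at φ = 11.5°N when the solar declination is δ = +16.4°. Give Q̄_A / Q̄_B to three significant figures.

— Configuration A (φ=+32.0°):
Solar declination: sin δ = sin ε · sin λ_s = sin 23.44° × sin 273.2° = -0.39717, so δ = -23.401°.
cos H₀ = −tan(+32.0°) tan(-23.401°) = 0.2704, H₀ = 1.2970 rad.
Bracket: H₀ sin φ sin δ + cos φ cos δ sin H₀ = 1.2970×0.52992×-0.39717 + 0.84805×0.91775×0.96274 = -0.272977 + 0.749299 = 0.476322.
Q̄ = (S₀/π) × [bracket] = (1361/π) × 0.476322 = 206.35 W/m².
— Configuration B (φ=+11.5°):
cos H₀ = −tan(+11.5°) tan(+16.400°) = -0.0599, H₀ = 1.6307 rad.
Bracket: H₀ sin φ sin δ + cos φ cos δ sin H₀ = 1.6307×0.19937×0.28234 + 0.97992×0.95931×0.99821 = 0.091792 + 0.938364 = 1.030156.
Q̄ = (S₀/π) × [bracket] = (1361/π) × 1.030156 = 446.28 W/m².
Ratio Q̄_A / Q̄_B = 206.35 / 446.28 = 0.4624.

Q̄_A / Q̄_B ≈ 0.462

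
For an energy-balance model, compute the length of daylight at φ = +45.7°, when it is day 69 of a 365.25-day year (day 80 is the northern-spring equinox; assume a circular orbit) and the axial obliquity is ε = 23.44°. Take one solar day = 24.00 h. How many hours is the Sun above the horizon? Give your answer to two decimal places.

11.41 h

Solar longitude: λ_s = 360° × (69 − 80)/365.25 = -10.842°, i.e. -10.842° + 360° = 349.158°.
sin δ = sin 23.44° × sin 349.158° = -0.07482, so δ = -4.291°.
cos H₀ = −tan φ · tan δ = −tan(+45.7°) × tan(-4.291°) = 0.0769, so H₀ = 1.4938 rad = 85.59°.
Daylight = 2H₀/(2π) × 24.00 h = (1.4938/π) × 24.00 = 11.41 h.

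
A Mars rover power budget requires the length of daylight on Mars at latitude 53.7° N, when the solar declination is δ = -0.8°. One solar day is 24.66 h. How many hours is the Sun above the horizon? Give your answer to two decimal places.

cos H₀ = −tan φ · tan δ = −tan(+53.7°) × tan(-0.800°) = 0.0190, so H₀ = 1.5518 rad = 88.91°.
Daylight = 2H₀/(2π) × 24.66 h = (1.5518/π) × 24.66 = 12.18 h.

12.18 h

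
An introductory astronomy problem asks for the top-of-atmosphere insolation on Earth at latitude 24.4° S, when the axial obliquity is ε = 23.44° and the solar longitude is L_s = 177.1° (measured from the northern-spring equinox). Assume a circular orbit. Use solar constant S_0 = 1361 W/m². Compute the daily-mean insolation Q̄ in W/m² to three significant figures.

Q̄ ≈ 389 W/m²

Solar declination: sin δ = sin ε · sin L_s = sin 23.44° × sin 177.1° = 0.02013, so δ = +1.153°.
cos h₀ = −tan(-24.4°) tan(+1.153°) = 0.0091, h₀ = 1.5617 rad.
Bracket: h₀ sin ϕ sin δ + cos ϕ cos δ sin h₀ = 1.5617×-0.41310×0.02013 + 0.91068×0.99980×0.99996 = -0.012987 + 0.910461 = 0.897474.
Q̄ = (S_0/π) × [bracket] = (1361/π) × 0.897474 = 388.8 W/m².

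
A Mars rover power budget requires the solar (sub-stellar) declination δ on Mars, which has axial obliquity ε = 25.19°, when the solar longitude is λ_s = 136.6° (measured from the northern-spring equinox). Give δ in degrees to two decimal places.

δ = +17.00°

sin δ = sin ε · sin λ_s = sin 25.19° × sin 136.6° = 0.292439.
δ = arcsin(0.292439) = +17.00°.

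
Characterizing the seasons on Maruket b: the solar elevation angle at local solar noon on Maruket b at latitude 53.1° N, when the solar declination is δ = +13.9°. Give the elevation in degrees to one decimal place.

50.8°

At local noon the hour angle is zero, so the zenith angle equals |ϕ − δ| = |+53.1° − (+13.900°)| = 39.200°.
Elevation = 90° − 39.200° = 50.8°.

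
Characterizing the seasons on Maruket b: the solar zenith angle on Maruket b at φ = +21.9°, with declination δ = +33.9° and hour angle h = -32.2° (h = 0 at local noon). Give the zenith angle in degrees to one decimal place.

cos θ_z = sin φ sin δ + cos φ cos δ cos h = 0.208032 + 0.651666 = 0.859698.
θ_z = arccos(0.859698) = 30.7°.

θ_z = 30.7°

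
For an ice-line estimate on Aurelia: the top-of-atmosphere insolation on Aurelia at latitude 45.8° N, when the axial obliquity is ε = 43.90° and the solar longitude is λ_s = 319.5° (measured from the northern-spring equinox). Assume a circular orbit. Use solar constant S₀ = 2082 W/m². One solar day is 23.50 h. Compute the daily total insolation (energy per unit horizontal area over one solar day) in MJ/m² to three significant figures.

Solar declination: sin δ = sin ε · sin λ_s = sin 43.90° × sin 319.5° = -0.45033, so δ = -26.765°.
cos H₀ = −tan(+45.8°) tan(-26.765°) = 0.5186, H₀ = 1.0255 rad.
Bracket: H₀ sin φ sin δ + cos φ cos δ sin H₀ = 1.0255×0.71691×-0.45033 + 0.69717×0.89286×0.85499 = -0.331079 + 0.532210 = 0.201131.
Q̄ = (S₀/π) × [bracket] = (2082/π) × 0.201131 = 133.29 W/m².
Daily total = Q̄ × 23.50 h × 3600 s/h = 133.29 × 23.50 × 3600 / 10⁶ = 11.28 MJ/m².

11.3 MJ/m²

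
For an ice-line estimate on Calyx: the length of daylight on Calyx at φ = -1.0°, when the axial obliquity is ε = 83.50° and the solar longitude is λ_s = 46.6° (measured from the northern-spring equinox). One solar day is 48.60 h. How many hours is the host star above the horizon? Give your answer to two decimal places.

24.02 h

Solar declination: sin δ = sin ε · sin λ_s = sin 83.50° × sin 46.6° = 0.72190, so δ = +46.212°.
cos H₀ = −tan φ · tan δ = −tan(-1.0°) × tan(+46.212°) = 0.0182, so H₀ = 1.5526 rad = 88.96°.
Daylight = 2H₀/(2π) × 48.60 h = (1.5526/π) × 48.60 = 24.02 h.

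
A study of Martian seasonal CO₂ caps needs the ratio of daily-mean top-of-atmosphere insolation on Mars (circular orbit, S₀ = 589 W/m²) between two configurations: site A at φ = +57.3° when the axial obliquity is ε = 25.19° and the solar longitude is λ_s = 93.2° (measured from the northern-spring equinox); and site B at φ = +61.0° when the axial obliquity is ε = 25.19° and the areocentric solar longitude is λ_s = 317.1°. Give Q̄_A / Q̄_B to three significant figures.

Q̄_A / Q̄_B ≈ 8.67

— Configuration A (φ=+57.3°):
Solar declination: sin δ = sin ε · sin λ_s = sin 25.19° × sin 93.2° = 0.42496, so δ = +25.148°.
cos H₀ = −tan(+57.3°) tan(+25.148°) = -0.7313, H₀ = 2.3910 rad.
Bracket: H₀ sin φ sin δ + cos φ cos δ sin H₀ = 2.3910×0.84151×0.42496 + 0.54024×0.90521×0.68211 = 0.855041 + 0.333573 = 1.188614.
Q̄ = (S₀/π) × [bracket] = (589/π) × 1.188614 = 222.85 W/m².
— Configuration B (φ=+61.0°):
sin δ = sin 25.19° × sin 317.1° = -0.28973, so δ = -16.842°.
cos H₀ = −tan(+61.0°) tan(-16.842°) = 0.5461, H₀ = 0.9931 rad.
Bracket: H₀ sin φ sin δ + cos φ cos δ sin H₀ = 0.9931×0.87462×-0.28973 + 0.48481×0.95711×0.83771 = -0.251655 + 0.388711 = 0.137056.
Q̄ = (S₀/π) × [bracket] = (589/π) × 0.137056 = 25.696 W/m².
Ratio Q̄_A / Q̄_B = 222.85 / 25.696 = 8.673.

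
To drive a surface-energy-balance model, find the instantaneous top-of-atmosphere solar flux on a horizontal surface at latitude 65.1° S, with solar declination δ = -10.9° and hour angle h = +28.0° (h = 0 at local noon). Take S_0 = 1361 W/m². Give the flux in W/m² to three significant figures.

cos θ_z = sin ϕ sin δ + cos ϕ cos δ cos h = 0.171518 + 0.365046 = 0.536564.
Flux = S_0 · cos θ_z = 1361 × 0.536564 = 730.3 W/m².

730 W/m²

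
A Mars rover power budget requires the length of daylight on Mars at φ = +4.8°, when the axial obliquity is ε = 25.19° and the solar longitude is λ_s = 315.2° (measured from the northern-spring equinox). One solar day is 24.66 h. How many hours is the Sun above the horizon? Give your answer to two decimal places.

Solar declination: sin δ = sin ε · sin λ_s = sin 25.19° × sin 315.2° = -0.29991, so δ = -17.452°.
cos H₀ = −tan φ · tan δ = −tan(+4.8°) × tan(-17.452°) = 0.0264, so H₀ = 1.5444 rad = 88.49°.
Daylight = 2H₀/(2π) × 24.66 h = (1.5444/π) × 24.66 = 12.12 h.

12.12 h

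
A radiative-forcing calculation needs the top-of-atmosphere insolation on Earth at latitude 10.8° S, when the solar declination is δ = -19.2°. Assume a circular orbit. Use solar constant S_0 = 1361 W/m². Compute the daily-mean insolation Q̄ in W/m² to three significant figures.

cos h₀ = −tan(-10.8°) tan(-19.200°) = -0.0664, h₀ = 1.6373 rad.
Bracket: h₀ sin ϕ sin δ + cos ϕ cos δ sin h₀ = 1.6373×-0.18738×-0.32887 + 0.98229×0.94438×0.99779 = 0.100896 + 0.925605 = 1.026501.
Q̄ = (S_0/π) × [bracket] = (1361/π) × 1.026501 = 444.7 W/m².

Q̄ ≈ 445 W/m²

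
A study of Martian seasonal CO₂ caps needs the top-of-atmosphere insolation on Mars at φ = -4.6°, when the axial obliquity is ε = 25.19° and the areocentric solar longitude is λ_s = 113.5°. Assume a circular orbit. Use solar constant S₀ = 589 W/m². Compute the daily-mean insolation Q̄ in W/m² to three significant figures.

sin δ = sin 25.19° × sin 113.5° = 0.39032, so δ = +22.974°.
cos H₀ = −tan(-4.6°) tan(+22.974°) = 0.0341, H₀ = 1.5367 rad.
Bracket: H₀ sin φ sin δ + cos φ cos δ sin H₀ = 1.5367×-0.08020×0.39032 + 0.99678×0.92068×0.99942 = -0.048104 + 0.917183 = 0.869079.
Q̄ = (S₀/π) × [bracket] = (589/π) × 0.869079 = 162.9 W/m².

Q̄ ≈ 163 W/m²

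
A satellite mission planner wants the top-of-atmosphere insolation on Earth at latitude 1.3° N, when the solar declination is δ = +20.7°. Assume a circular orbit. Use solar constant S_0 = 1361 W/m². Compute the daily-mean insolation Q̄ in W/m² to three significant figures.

cos h₀ = −tan(+1.3°) tan(+20.700°) = -0.0086, h₀ = 1.5794 rad.
Bracket: h₀ sin ϕ sin δ + cos ϕ cos δ sin h₀ = 1.5794×0.02269×0.35347 + 0.99974×0.93544×0.99996 = 0.012667 + 0.935159 = 0.947826.
Q̄ = (S_0/π) × [bracket] = (1361/π) × 0.947826 = 410.6 W/m².

Q̄ ≈ 411 W/m²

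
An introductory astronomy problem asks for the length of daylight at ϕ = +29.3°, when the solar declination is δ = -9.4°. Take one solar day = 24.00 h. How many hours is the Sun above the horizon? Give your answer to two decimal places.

11.29 h

cos h₀ = −tan ϕ · tan δ = −tan(+29.3°) × tan(-9.400°) = 0.0929, so h₀ = 1.4778 rad = 84.67°.
Daylight = 2h₀/(2π) × 24.00 h = (1.4778/π) × 24.00 = 11.29 h.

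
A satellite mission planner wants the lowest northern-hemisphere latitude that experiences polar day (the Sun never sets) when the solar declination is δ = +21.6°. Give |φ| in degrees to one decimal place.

|φ| = 68.4°

Polar day requires cos H₀ = −tan φ tan δ ≤ −1, i.e. tan φ tan δ ≥ 1.
The boundary is |tan φ| · |tan δ| = 1, so |φ| = 90° − |δ| = 90° − 21.6° = 68.4° in the northern hemisphere.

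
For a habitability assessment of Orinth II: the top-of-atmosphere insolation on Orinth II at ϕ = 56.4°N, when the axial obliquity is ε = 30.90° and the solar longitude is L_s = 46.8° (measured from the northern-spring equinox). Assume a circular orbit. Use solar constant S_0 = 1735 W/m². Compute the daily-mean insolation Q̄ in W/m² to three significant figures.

Q̄ ≈ 608 W/m²

Solar declination: sin δ = sin ε · sin L_s = sin 30.90° × sin 46.8° = 0.37436, so δ = +21.984°.
cos h₀ = −tan(+56.4°) tan(+21.984°) = -0.6076, h₀ = 2.2239 rad.
Bracket: h₀ sin ϕ sin δ + cos ϕ cos δ sin h₀ = 2.2239×0.83292×0.37436 + 0.55339×0.92729×0.79422 = 0.693439 + 0.407556 = 1.100995.
Q̄ = (S_0/π) × [bracket] = (1735/π) × 1.100995 = 608.0 W/m².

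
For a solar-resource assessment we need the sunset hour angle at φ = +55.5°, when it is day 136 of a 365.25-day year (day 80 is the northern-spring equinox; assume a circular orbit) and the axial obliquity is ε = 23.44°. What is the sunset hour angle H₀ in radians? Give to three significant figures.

Solar longitude: λ_s = 360° × (136 − 80)/365.25 = 55.195°.
sin δ = sin 23.44° × sin 55.195° = 0.32662, so δ = +19.064°.
cos H₀ = −tan φ · tan δ = −tan(+55.5°) × tan(+19.064°) = -0.5028, so H₀ = 2.0977 rad = 120.19°.

H₀ = 2.10 rad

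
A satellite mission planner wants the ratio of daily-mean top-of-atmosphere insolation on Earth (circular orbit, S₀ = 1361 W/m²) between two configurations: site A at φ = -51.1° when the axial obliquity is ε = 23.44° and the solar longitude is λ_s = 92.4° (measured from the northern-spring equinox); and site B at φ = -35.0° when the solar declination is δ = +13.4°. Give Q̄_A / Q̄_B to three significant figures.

Q̄_A / Q̄_B ≈ 0.293

— Configuration A (φ=-51.1°):
Solar declination: sin δ = sin ε · sin λ_s = sin 23.44° × sin 92.4° = 0.39744, so δ = +23.418°.
cos H₀ = −tan(-51.1°) tan(+23.418°) = 0.5368, H₀ = 1.0042 rad.
Bracket: H₀ sin φ sin δ + cos φ cos δ sin H₀ = 1.0042×-0.77824×0.39744 + 0.62796×0.91763×0.84373 = -0.310603 + 0.486187 = 0.175584.
Q̄ = (S₀/π) × [bracket] = (1361/π) × 0.175584 = 76.066 W/m².
— Configuration B (φ=-35.0°):
cos H₀ = −tan(-35.0°) tan(+13.400°) = 0.1668, H₀ = 1.4032 rad.
Bracket: H₀ sin φ sin δ + cos φ cos δ sin H₀ = 1.4032×-0.57358×0.23175 + 0.81915×0.97278×0.98599 = -0.186523 + 0.785689 = 0.599166.
Q̄ = (S₀/π) × [bracket] = (1361/π) × 0.599166 = 259.57 W/m².
Ratio Q̄_A / Q̄_B = 76.066 / 259.57 = 0.2930.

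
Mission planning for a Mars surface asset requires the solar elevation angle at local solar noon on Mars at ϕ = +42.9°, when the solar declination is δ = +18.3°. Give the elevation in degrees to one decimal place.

65.4°

At local noon the hour angle is zero, so the zenith angle equals |ϕ − δ| = |+42.9° − (+18.300°)| = 24.600°.
Elevation = 90° − 24.600° = 65.4°.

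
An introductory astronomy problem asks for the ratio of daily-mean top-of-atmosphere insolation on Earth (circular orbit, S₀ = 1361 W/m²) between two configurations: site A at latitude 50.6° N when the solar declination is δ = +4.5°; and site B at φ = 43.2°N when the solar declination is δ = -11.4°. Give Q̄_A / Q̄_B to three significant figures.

— Configuration A (φ=+50.6°):
cos H₀ = −tan(+50.6°) tan(+4.500°) = -0.0958, H₀ = 1.6668 rad.
Bracket: H₀ sin φ sin δ + cos φ cos δ sin H₀ = 1.6668×0.77273×0.07846 + 0.63473×0.99692×0.99540 = 0.101055 + 0.629864 = 0.730919.
Q̄ = (S₀/π) × [bracket] = (1361/π) × 0.730919 = 316.65 W/m².
— Configuration B (φ=+43.2°):
cos H₀ = −tan(+43.2°) tan(-11.400°) = 0.1893, H₀ = 1.3803 rad.
Bracket: H₀ sin φ sin δ + cos φ cos δ sin H₀ = 1.3803×0.68455×-0.19766 + 0.72897×0.98027×0.98191 = -0.186766 + 0.701661 = 0.514895.
Q̄ = (S₀/π) × [bracket] = (1361/π) × 0.514895 = 223.06 W/m².
Ratio Q̄_A / Q̄_B = 316.65 / 223.06 = 1.420.

Q̄_A / Q̄_B ≈ 1.42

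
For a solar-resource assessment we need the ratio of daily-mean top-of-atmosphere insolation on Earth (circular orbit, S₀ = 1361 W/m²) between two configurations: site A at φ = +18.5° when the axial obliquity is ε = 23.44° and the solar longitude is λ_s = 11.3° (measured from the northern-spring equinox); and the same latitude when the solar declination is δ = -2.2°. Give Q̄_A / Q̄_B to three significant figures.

— Configuration A (φ=+18.5°):
Solar declination: sin δ = sin ε · sin λ_s = sin 23.44° × sin 11.3° = 0.07795, so δ = +4.470°.
cos H₀ = −tan(+18.5°) tan(+4.470°) = -0.0262, H₀ = 1.5970 rad.
Bracket: H₀ sin φ sin δ + cos φ cos δ sin H₀ = 1.5970×0.31730×0.07795 + 0.94832×0.99696×0.99966 = 0.039499 + 0.945116 = 0.984615.
Q̄ = (S₀/π) × [bracket] = (1361/π) × 0.984615 = 426.55 W/m².
— Configuration B (φ=+18.5°):
cos H₀ = −tan(+18.5°) tan(-2.200°) = 0.0129, H₀ = 1.5579 rad.
Bracket: H₀ sin φ sin δ + cos φ cos δ sin H₀ = 1.5579×0.31730×-0.03839 + 0.94832×0.99926×0.99992 = -0.018977 + 0.947542 = 0.928565.
Q̄ = (S₀/π) × [bracket] = (1361/π) × 0.928565 = 402.27 W/m².
Ratio Q̄_A / Q̄_B = 426.55 / 402.27 = 1.060.

Q̄_A / Q̄_B ≈ 1.06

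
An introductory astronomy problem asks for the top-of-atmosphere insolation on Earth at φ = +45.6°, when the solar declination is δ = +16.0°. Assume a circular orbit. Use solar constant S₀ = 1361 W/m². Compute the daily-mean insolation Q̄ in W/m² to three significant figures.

cos H₀ = −tan(+45.6°) tan(+16.000°) = -0.2928, H₀ = 1.8680 rad.
Bracket: H₀ sin φ sin δ + cos φ cos δ sin H₀ = 1.8680×0.71447×0.27564 + 0.69966×0.96126×0.95617 = 0.367877 + 0.643077 = 1.010954.
Q̄ = (S₀/π) × [bracket] = (1361/π) × 1.010954 = 438.0 W/m².

Q̄ ≈ 438 W/m²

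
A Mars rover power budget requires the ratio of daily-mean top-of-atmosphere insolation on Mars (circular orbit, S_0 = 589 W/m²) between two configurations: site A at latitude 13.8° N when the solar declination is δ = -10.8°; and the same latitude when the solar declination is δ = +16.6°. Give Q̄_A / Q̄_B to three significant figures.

— Configuration A (ϕ=+13.8°):
cos h₀ = −tan(+13.8°) tan(-10.800°) = 0.0469, h₀ = 1.5239 rad.
Bracket: h₀ sin ϕ sin δ + cos ϕ cos δ sin h₀ = 1.5239×0.23853×-0.18738 + 0.97113×0.98229×0.99890 = -0.068112 + 0.952882 = 0.884770.
Q̄ = (S_0/π) × [bracket] = (589/π) × 0.884770 = 165.88 W/m².
— Configuration B (ϕ=+13.8°):
cos h₀ = −tan(+13.8°) tan(+16.600°) = -0.0732, h₀ = 1.6441 rad.
Bracket: h₀ sin ϕ sin δ + cos ϕ cos δ sin h₀ = 1.6441×0.23853×0.28569 + 0.97113×0.95832×0.99732 = 0.112038 + 0.928159 = 1.040197.
Q̄ = (S_0/π) × [bracket] = (589/π) × 1.040197 = 195.02 W/m².
Ratio Q̄_A / Q̄_B = 165.88 / 195.02 = 0.8506.

Q̄_A / Q̄_B ≈ 0.851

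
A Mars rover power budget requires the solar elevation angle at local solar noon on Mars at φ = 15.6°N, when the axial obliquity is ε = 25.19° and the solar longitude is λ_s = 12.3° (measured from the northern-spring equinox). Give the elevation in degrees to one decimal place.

79.6°

Solar declination: sin δ = sin ε · sin λ_s = sin 25.19° × sin 12.3° = 0.09067, so δ = +5.202°.
At local noon the hour angle is zero, so the zenith angle equals |φ − δ| = |+15.6° − (+5.202°)| = 10.398°.
Elevation = 90° − 10.398° = 79.6°.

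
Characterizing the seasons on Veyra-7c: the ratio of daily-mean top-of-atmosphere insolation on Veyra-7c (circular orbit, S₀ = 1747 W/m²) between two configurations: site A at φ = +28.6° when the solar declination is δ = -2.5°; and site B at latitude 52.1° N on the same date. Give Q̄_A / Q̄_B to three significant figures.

— Configuration A (φ=+28.6°):
cos H₀ = −tan(+28.6°) tan(-2.500°) = 0.0238, H₀ = 1.5470 rad.
Bracket: H₀ sin φ sin δ + cos φ cos δ sin H₀ = 1.5470×0.47869×-0.04362 + 0.87798×0.99905×0.99972 = -0.032302 + 0.876900 = 0.844598.
Q̄ = (S₀/π) × [bracket] = (1747/π) × 0.844598 = 469.67 W/m².
— Configuration B (φ=+52.1°):
cos H₀ = −tan(+52.1°) tan(-2.500°) = 0.0561, H₀ = 1.5147 rad.
Bracket: H₀ sin φ sin δ + cos φ cos δ sin H₀ = 1.5147×0.78908×-0.04362 + 0.61429×0.99905×0.99843 = -0.052135 + 0.612743 = 0.560608.
Q̄ = (S₀/π) × [bracket] = (1747/π) × 0.560608 = 311.75 W/m².
Ratio Q̄_A / Q̄_B = 469.67 / 311.75 = 1.507.

Q̄_A / Q̄_B ≈ 1.51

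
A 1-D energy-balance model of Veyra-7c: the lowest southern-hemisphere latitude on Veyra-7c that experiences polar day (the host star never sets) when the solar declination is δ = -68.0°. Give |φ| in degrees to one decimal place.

Polar day requires cos H₀ = −tan φ tan δ ≤ −1, i.e. tan φ tan δ ≥ 1.
The boundary is |tan φ| · |tan δ| = 1, so |φ| = 90° − |δ| = 90° − 68.0° = 22.0° in the southern hemisphere.

|φ| = 22.0°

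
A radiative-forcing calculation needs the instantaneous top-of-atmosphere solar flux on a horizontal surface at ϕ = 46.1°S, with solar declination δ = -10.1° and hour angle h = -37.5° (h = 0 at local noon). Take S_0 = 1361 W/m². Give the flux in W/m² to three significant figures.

cos θ_z = sin ϕ sin δ + cos ϕ cos δ cos h = 0.126361 + 0.541588 = 0.667949.
Flux = S_0 · cos θ_z = 1361 × 0.667949 = 909.1 W/m².

909 W/m²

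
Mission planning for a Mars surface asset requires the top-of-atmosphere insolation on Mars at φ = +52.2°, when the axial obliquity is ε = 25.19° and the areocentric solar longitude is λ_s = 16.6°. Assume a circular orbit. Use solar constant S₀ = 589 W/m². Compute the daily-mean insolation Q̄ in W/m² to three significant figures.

sin δ = sin 25.19° × sin 16.6° = 0.12160, so δ = +6.984°.
cos H₀ = −tan(+52.2°) tan(+6.984°) = -0.1579, H₀ = 1.7294 rad.
Bracket: H₀ sin φ sin δ + cos φ cos δ sin H₀ = 1.7294×0.79016×0.12160 + 0.61291×0.99258×0.98745 = 0.166167 + 0.600727 = 0.766894.
Q̄ = (S₀/π) × [bracket] = (589/π) × 0.766894 = 143.8 W/m².

Q̄ ≈ 144 W/m²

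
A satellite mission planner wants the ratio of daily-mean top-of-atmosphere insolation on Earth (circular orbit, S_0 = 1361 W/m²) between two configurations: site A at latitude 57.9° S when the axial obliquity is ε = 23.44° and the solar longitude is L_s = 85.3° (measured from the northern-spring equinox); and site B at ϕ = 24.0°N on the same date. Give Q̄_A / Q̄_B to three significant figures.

Q̄_A / Q̄_B ≈ 0.0734

— Configuration A (ϕ=-57.9°):
Solar declination: sin δ = sin ε · sin L_s = sin 23.44° × sin 85.3° = 0.39645, so δ = +23.356°.
cos h₀ = −tan(-57.9°) tan(+23.356°) = 0.6884, h₀ = 0.8115 rad.
Bracket: h₀ sin ϕ sin δ + cos ϕ cos δ sin h₀ = 0.8115×-0.84712×0.39645 + 0.53140×0.91806×0.72532 = -0.272535 + 0.353853 = 0.081318.
Q̄ = (S_0/π) × [bracket] = (1361/π) × 0.081318 = 35.229 W/m².
— Configuration B (ϕ=+24.0°):
cos h₀ = −tan(+24.0°) tan(+23.356°) = -0.1923, h₀ = 1.7643 rad.
Bracket: h₀ sin ϕ sin δ + cos ϕ cos δ sin h₀ = 1.7643×0.40674×0.39645 + 0.91355×0.91806×0.98134 = 0.284497 + 0.823044 = 1.107541.
Q̄ = (S_0/π) × [bracket] = (1361/π) × 1.107541 = 479.81 W/m².
Ratio Q̄_A / Q̄_B = 35.229 / 479.81 = 0.07342.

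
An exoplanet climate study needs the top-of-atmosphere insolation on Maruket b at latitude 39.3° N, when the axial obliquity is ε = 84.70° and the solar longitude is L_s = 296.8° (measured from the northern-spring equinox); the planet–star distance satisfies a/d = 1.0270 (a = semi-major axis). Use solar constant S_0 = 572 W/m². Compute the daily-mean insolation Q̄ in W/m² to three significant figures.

Solar declination: sin δ = sin ε · sin L_s = sin 84.70° × sin 296.8° = -0.88877, so δ = -62.719°.
cos h₀ = −tan(+39.3°) tan(-62.719°) = 1.5871 ≥ 1 ⇒ polar night, h₀ = 0 and Q̄ = 0.
Inverse-square distance factor (a/d)² = 1.0270² = 1.054729.

Q̄ ≈ 0.00 W/m²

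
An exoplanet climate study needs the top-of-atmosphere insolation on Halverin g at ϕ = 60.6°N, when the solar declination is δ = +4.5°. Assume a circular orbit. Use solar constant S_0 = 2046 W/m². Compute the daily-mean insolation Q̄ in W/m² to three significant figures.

Q̄ ≈ 392 W/m²

cos h₀ = −tan(+60.6°) tan(+4.500°) = -0.1397, h₀ = 1.7109 rad.
Bracket: h₀ sin ϕ sin δ + cos ϕ cos δ sin h₀ = 1.7109×0.87121×0.07846 + 0.49090×0.99692×0.99020 = 0.116949 + 0.484592 = 0.601541.
Q̄ = (S_0/π) × [bracket] = (2046/π) × 0.601541 = 391.8 W/m².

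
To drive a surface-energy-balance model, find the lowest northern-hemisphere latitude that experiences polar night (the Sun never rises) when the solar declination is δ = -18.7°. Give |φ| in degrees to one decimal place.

Polar night requires cos H₀ = −tan φ tan δ ≥ 1, i.e. tan φ tan δ ≤ −1.
The boundary is |tan φ| · |tan δ| = 1, so |φ| = 90° − |δ| = 90° − 18.7° = 71.3° in the northern hemisphere.

|φ| = 71.3°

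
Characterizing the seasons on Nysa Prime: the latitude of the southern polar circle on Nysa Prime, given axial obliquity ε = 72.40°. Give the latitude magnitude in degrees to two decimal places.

The polar circle is the lowest latitude that experiences at least one full rotation of continuous darkness at the northern-summer solstice; it lies at |φ| = 90° − ε = 90° − 72.40° = 17.60°.

17.60°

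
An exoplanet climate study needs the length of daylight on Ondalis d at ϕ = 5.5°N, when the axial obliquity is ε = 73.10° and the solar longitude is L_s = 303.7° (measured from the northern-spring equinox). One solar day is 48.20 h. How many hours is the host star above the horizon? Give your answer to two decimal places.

22.15 h

Solar declination: sin δ = sin ε · sin L_s = sin 73.10° × sin 303.7° = -0.79603, so δ = -52.752°.
cos h₀ = −tan ϕ · tan δ = −tan(+5.5°) × tan(-52.752°) = 0.1266, so h₀ = 1.4438 rad = 82.72°.
Daylight = 2h₀/(2π) × 48.20 h = (1.4438/π) × 48.20 = 22.15 h.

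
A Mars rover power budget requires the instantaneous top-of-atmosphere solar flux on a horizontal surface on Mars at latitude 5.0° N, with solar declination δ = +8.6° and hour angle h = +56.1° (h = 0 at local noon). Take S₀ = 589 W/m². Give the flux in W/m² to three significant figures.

331 W/m²

cos θ_z = sin φ sin δ + cos φ cos δ cos h = 0.013033 + 0.549376 = 0.562409.
Flux = S₀ · cos θ_z = 589 × 0.562409 = 331.3 W/m².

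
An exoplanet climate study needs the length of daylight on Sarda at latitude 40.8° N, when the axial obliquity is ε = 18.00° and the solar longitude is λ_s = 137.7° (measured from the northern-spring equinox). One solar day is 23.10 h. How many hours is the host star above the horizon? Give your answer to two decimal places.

Solar declination: sin δ = sin ε · sin λ_s = sin 18.00° × sin 137.7° = 0.20797, so δ = +12.004°.
cos H₀ = −tan φ · tan δ = −tan(+40.8°) × tan(+12.004°) = -0.1835, so H₀ = 1.7554 rad = 100.58°.
Daylight = 2H₀/(2π) × 23.10 h = (1.7554/π) × 23.10 = 12.91 h.

12.91 h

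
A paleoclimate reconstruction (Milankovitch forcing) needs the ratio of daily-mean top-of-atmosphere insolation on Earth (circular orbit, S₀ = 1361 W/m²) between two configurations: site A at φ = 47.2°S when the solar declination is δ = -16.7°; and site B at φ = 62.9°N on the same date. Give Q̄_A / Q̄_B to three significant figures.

— Configuration A (φ=-47.2°):
cos H₀ = −tan(-47.2°) tan(-16.700°) = -0.3240, H₀ = 1.9007 rad.
Bracket: H₀ sin φ sin δ + cos φ cos δ sin H₀ = 1.9007×-0.73373×-0.28736 + 0.67944×0.95782×0.94606 = 0.400752 + 0.615678 = 1.016430.
Q̄ = (S₀/π) × [bracket] = (1361/π) × 1.016430 = 440.34 W/m².
— Configuration B (φ=+62.9°):
cos H₀ = −tan(+62.9°) tan(-16.700°) = 0.5863, H₀ = 0.9443 rad.
Bracket: H₀ sin φ sin δ + cos φ cos δ sin H₀ = 0.9443×0.89021×-0.28736 + 0.45554×0.95782×0.81011 = -0.241562 + 0.353472 = 0.111910.
Q̄ = (S₀/π) × [bracket] = (1361/π) × 0.111910 = 48.482 W/m².
Ratio Q̄_A / Q̄_B = 440.34 / 48.482 = 9.083.

Q̄_A / Q̄_B ≈ 9.08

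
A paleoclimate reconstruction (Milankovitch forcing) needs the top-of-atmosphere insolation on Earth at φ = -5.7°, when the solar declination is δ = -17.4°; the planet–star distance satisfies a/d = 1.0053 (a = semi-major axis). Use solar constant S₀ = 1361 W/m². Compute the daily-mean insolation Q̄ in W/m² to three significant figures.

Q̄ ≈ 436 W/m²

cos H₀ = −tan(-5.7°) tan(-17.400°) = -0.0313, H₀ = 1.6021 rad.
Bracket: H₀ sin φ sin δ + cos φ cos δ sin H₀ = 1.6021×-0.09932×-0.29904 + 0.99506×0.95424×0.99951 = 0.047583 + 0.949061 = 0.996644.
Inverse-square distance factor (a/d)² = 1.0053² = 1.010628.
Q̄ = (S₀/π) × 1.010628 × [bracket] = (1361/π) × 1.010628 × 0.996644 = 436.4 W/m².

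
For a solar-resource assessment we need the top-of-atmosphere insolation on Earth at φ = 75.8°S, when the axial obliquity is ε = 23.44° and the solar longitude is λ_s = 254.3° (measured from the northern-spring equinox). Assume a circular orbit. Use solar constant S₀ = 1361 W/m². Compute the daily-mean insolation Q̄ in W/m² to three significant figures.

Solar declination: sin δ = sin ε · sin λ_s = sin 23.44° × sin 254.3° = -0.38295, so δ = -22.516°.
cos H₀ = −tan(-75.8°) tan(-22.516°) = -1.6383 ≤ −1 ⇒ polar day, H₀ = π.
Bracket: H₀ sin φ sin δ + cos φ cos δ sin H₀ = 3.1416×-0.96945×-0.38295 + 0.24531×0.92377×0.00000 = 1.166322 + 0.000000 = 1.166322.
Q̄ = (S₀/π) × [bracket] = (1361/π) × 1.166322 = 505.3 W/m².

Q̄ ≈ 505 W/m²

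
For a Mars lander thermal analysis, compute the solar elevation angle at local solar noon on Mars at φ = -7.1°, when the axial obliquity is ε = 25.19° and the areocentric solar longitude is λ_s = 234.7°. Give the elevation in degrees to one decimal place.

sin δ = sin 25.19° × sin 234.7° = -0.34737, so δ = -20.326°.
At local noon the hour angle is zero, so the zenith angle equals |φ − δ| = |-7.1° − (-20.326°)| = 13.226°.
Elevation = 90° − 13.226° = 76.8°.

76.8°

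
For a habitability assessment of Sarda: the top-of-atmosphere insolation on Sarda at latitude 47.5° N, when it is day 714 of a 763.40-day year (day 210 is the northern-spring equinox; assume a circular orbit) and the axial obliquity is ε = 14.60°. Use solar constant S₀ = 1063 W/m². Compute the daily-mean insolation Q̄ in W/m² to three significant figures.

Solar longitude: λ_s = 360° × (714 − 210)/763.40 = 237.674°.
sin δ = sin 14.60° × sin 237.674° = -0.21300, so δ = -12.298°.
cos H₀ = −tan(+47.5°) tan(-12.298°) = 0.2379, H₀ = 1.3306 rad.
Bracket: H₀ sin φ sin δ + cos φ cos δ sin H₀ = 1.3306×0.73728×-0.21300 + 0.67559×0.97705×0.97129 = -0.208958 + 0.641134 = 0.432176.
Q̄ = (S₀/π) × [bracket] = (1063/π) × 0.432176 = 146.2 W/m².

Q̄ ≈ 146 W/m²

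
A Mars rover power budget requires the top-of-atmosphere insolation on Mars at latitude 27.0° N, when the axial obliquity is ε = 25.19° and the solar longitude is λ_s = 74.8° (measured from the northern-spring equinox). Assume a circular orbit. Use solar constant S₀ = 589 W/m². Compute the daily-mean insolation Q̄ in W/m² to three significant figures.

Solar declination: sin δ = sin ε · sin λ_s = sin 25.19° × sin 74.8° = 0.41073, so δ = +24.251°.
cos H₀ = −tan(+27.0°) tan(+24.251°) = -0.2295, H₀ = 1.8024 rad.
Bracket: H₀ sin φ sin δ + cos φ cos δ sin H₀ = 1.8024×0.45399×0.41073 + 0.89101×0.91176×0.97330 = 0.336089 + 0.790697 = 1.126786.
Q̄ = (S₀/π) × [bracket] = (589/π) × 1.126786 = 211.3 W/m².

Q̄ ≈ 211 W/m²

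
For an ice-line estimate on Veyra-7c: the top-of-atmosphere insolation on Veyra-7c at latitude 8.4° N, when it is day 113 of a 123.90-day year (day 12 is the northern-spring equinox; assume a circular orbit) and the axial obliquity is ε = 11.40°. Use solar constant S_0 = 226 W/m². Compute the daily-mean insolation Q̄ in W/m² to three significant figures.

Q̄ ≈ 67.0 W/m²

Solar longitude: L_s = 360° × (113 − 12)/123.90 = 293.462°.
sin δ = sin 11.40° × sin 293.462° = -0.18132, so δ = -10.446°.
cos h₀ = −tan(+8.4°) tan(-10.446°) = 0.0272, h₀ = 1.5436 rad.
Bracket: h₀ sin ϕ sin δ + cos ϕ cos δ sin h₀ = 1.5436×0.14608×-0.18132 + 0.98927×0.98343×0.99963 = -0.040886 + 0.972518 = 0.931632.
Q̄ = (S_0/π) × [bracket] = (226/π) × 0.931632 = 67.02 W/m².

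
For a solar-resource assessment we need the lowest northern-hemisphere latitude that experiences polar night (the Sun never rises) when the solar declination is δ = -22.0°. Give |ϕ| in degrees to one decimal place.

Polar night requires cos h₀ = −tan ϕ tan δ ≥ 1, i.e. tan ϕ tan δ ≤ −1.
The boundary is |tan ϕ| · |tan δ| = 1, so |ϕ| = 90° − |δ| = 90° − 22.0° = 68.0° in the northern hemisphere.

|ϕ| = 68.0°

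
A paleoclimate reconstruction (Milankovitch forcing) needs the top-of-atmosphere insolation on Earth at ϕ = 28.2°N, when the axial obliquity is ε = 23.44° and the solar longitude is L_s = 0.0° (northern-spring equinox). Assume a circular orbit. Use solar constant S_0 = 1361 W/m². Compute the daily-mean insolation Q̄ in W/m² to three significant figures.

Solar declination: sin δ = sin ε · sin L_s = sin 23.44° × sin 0.0° = 0.00000, so δ = +0.000°.
cos h₀ = −tan(+28.2°) tan(+0.000°) = -0.0000, h₀ = 1.5708 rad.
Bracket: h₀ sin ϕ sin δ + cos ϕ cos δ sin h₀ = 1.5708×0.47255×0.00000 + 0.88130×1.00000×1.00000 = 0.000000 + 0.881300 = 0.881300.
Q̄ = (S_0/π) × [bracket] = (1361/π) × 0.881300 = 381.8 W/m².

Q̄ ≈ 382 W/m²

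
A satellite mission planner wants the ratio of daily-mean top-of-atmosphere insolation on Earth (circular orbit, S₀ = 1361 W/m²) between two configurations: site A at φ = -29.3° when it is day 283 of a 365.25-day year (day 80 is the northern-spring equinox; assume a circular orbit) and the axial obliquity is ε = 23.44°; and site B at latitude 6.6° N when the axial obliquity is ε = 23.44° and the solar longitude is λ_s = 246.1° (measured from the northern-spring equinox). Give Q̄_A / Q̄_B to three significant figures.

— Configuration A (φ=-29.3°):
Solar longitude: λ_s = 360° × (283 − 80)/365.25 = 200.082°.
sin δ = sin 23.44° × sin 200.082° = -0.13659, so δ = -7.850°.
cos H₀ = −tan(-29.3°) tan(-7.850°) = -0.0774, H₀ = 1.6482 rad.
Bracket: H₀ sin φ sin δ + cos φ cos δ sin H₀ = 1.6482×-0.48938×-0.13659 + 0.87207×0.99063×0.99700 = 0.110173 + 0.861307 = 0.971480.
Q̄ = (S₀/π) × [bracket] = (1361/π) × 0.971480 = 420.86 W/m².
— Configuration B (φ=+6.6°):
Solar declination: sin δ = sin ε · sin λ_s = sin 23.44° × sin 246.1° = -0.36368, so δ = -21.326°.
cos H₀ = −tan(+6.6°) tan(-21.326°) = 0.0452, H₀ = 1.5256 rad.
Bracket: H₀ sin φ sin δ + cos φ cos δ sin H₀ = 1.5256×0.11494×-0.36368 + 0.99337×0.93152×0.99898 = -0.063772 + 0.924400 = 0.860628.
Q̄ = (S₀/π) × [bracket] = (1361/π) × 0.860628 = 372.84 W/m².
Ratio Q̄_A / Q̄_B = 420.86 / 372.84 = 1.129.

Q̄_A / Q̄_B ≈ 1.13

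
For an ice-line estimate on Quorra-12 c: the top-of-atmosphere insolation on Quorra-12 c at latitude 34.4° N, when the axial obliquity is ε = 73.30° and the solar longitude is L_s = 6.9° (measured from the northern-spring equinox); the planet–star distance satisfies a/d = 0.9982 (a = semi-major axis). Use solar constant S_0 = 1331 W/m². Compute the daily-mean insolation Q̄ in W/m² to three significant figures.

Q̄ ≈ 390 W/m²

Solar declination: sin δ = sin ε · sin L_s = sin 73.30° × sin 6.9° = 0.11507, so δ = +6.608°.
cos h₀ = −tan(+34.4°) tan(+6.608°) = -0.0793, h₀ = 1.6502 rad.
Bracket: h₀ sin ϕ sin δ + cos ϕ cos δ sin h₀ = 1.6502×0.56497×0.11507 + 0.82511×0.99336×0.99685 = 0.107281 + 0.817049 = 0.924330.
Inverse-square distance factor (a/d)² = 0.9982² = 0.996403.
Q̄ = (S_0/π) × 0.996403 × [bracket] = (1331/π) × 0.996403 × 0.924330 = 390.2 W/m².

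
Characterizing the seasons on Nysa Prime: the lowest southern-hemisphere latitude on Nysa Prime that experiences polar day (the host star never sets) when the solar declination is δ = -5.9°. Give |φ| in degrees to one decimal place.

Polar day requires cos H₀ = −tan φ tan δ ≤ −1, i.e. tan φ tan δ ≥ 1.
The boundary is |tan φ| · |tan δ| = 1, so |φ| = 90° − |δ| = 90° − 5.9° = 84.1° in the southern hemisphere.

|φ| = 84.1°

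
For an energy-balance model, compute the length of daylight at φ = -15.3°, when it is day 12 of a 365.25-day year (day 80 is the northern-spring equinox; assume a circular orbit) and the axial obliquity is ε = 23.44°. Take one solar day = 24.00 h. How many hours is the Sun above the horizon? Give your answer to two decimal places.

12.82 h

Solar longitude: λ_s = 360° × (12 − 80)/365.25 = -67.023°, i.e. -67.023° + 360° = 292.977°.
sin δ = sin 23.44° × sin 292.977° = -0.36623, so δ = -21.483°.
cos H₀ = −tan φ · tan δ = −tan(-15.3°) × tan(-21.483°) = -0.1077, so H₀ = 1.6787 rad = 96.18°.
Daylight = 2H₀/(2π) × 24.00 h = (1.6787/π) × 24.00 = 12.82 h.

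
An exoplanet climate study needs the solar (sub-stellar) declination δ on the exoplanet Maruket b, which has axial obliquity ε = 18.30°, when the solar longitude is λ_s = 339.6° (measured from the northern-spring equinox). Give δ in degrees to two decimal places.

sin δ = sin ε · sin λ_s = sin 18.30° × sin 339.6° = -0.109449.
δ = arcsin(-0.109449) = -6.28°.

δ = -6.28°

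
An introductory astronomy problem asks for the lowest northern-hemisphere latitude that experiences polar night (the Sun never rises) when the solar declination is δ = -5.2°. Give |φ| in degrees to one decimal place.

Polar night requires cos H₀ = −tan φ tan δ ≥ 1, i.e. tan φ tan δ ≤ −1.
The boundary is |tan φ| · |tan δ| = 1, so |φ| = 90° − |δ| = 90° − 5.2° = 84.8° in the northern hemisphere.

|φ| = 84.8°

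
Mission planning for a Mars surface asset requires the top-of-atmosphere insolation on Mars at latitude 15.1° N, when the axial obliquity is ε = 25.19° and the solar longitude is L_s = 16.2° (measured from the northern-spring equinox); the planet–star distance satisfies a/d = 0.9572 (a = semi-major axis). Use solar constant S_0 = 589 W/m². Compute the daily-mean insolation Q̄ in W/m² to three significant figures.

Solar declination: sin δ = sin ε · sin L_s = sin 25.19° × sin 16.2° = 0.11874, so δ = +6.820°.
cos h₀ = −tan(+15.1°) tan(+6.820°) = -0.0323, h₀ = 1.6031 rad.
Bracket: h₀ sin ϕ sin δ + cos ϕ cos δ sin h₀ = 1.6031×0.26050×0.11874 + 0.96547×0.99292×0.99948 = 0.049587 + 0.958136 = 1.007723.
Inverse-square distance factor (a/d)² = 0.9572² = 0.916232.
Q̄ = (S_0/π) × 0.916232 × [bracket] = (589/π) × 0.916232 × 1.007723 = 173.1 W/m².

Q̄ ≈ 173 W/m²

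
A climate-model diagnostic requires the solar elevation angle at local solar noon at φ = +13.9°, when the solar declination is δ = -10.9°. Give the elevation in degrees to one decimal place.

65.2°

At local noon the hour angle is zero, so the zenith angle equals |φ − δ| = |+13.9° − (-10.900°)| = 24.800°.
Elevation = 90° − 24.800° = 65.2°.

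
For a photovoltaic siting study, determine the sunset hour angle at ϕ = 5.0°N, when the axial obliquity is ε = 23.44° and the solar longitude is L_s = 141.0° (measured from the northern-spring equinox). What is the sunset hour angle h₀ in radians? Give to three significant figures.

h₀ = 1.59 rad

Solar declination: sin δ = sin ε · sin L_s = sin 23.44° × sin 141.0° = 0.25034, so δ = +14.497°.
cos h₀ = −tan ϕ · tan δ = −tan(+5.0°) × tan(+14.497°) = -0.0226, so h₀ = 1.5934 rad = 91.30°.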